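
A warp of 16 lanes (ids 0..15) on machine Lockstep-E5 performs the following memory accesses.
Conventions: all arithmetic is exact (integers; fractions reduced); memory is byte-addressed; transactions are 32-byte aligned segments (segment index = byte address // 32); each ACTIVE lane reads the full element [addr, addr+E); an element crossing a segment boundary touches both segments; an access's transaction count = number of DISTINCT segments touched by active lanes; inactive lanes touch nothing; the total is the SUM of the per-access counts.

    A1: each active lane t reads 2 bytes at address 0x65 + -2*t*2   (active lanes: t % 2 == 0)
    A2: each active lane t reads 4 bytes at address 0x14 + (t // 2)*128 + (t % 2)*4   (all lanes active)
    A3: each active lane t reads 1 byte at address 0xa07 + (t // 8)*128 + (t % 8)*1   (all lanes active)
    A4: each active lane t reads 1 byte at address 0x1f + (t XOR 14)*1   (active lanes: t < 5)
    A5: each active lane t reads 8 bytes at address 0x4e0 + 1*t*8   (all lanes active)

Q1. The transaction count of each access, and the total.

A1: 3 transactions
A2: 8 transactions
A3: 2 transactions
A4: 1 transaction
A5: 4 transactions

Answer: 3,8,2,1,4; total 18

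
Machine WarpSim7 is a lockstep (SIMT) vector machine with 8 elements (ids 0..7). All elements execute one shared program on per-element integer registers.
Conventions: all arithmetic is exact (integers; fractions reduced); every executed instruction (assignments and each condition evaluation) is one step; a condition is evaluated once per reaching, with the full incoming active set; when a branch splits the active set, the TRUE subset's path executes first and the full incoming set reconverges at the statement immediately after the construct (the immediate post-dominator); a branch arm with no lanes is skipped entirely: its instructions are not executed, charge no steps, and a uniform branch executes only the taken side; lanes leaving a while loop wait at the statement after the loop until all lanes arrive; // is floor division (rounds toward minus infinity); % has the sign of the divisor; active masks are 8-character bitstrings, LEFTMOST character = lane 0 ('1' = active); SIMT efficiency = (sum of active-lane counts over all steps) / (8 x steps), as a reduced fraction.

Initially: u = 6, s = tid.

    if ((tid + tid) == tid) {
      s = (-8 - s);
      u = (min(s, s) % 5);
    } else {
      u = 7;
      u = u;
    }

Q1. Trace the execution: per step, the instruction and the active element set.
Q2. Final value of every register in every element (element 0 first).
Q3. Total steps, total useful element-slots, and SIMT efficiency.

step 0: eval ((tid + tid) == tid)    11111111
step 1: s <- (-8 - s)                10000000
step 2: u <- (min(s, s) % 5)         10000000
step 3: u <- 7                       01111111
step 4: u <- u                       01111111

Answer: 5 steps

u: 2,7,7,7,7,7,7,7
s: -8,1,2,3,4,5,6,7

steps = 5; useful = 24; efficiency = 24/40 = 3/5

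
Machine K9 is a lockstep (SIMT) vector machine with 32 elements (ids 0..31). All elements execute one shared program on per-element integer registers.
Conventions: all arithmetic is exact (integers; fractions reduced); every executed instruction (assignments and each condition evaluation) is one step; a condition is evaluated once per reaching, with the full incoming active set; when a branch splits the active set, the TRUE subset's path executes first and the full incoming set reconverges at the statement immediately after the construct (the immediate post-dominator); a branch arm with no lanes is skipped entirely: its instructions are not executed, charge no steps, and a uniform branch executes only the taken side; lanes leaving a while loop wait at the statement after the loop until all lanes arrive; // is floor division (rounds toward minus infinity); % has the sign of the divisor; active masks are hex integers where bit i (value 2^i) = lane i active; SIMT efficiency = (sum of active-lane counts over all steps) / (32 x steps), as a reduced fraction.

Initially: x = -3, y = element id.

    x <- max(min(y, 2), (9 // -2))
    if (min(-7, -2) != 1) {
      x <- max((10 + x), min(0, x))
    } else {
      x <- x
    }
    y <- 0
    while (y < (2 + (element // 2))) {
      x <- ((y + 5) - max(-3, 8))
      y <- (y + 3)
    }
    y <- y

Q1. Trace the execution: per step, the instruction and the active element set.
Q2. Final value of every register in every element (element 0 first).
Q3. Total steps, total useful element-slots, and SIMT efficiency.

step 0: x <- max(min(y, 2), (9 // -2)) 0xffffffff
step 1: eval (min(-7, -2) != 1)      0xffffffff
step 2: x <- max((10 + x), min(0, x)) 0xffffffff
step 3: y <- 0                       0xffffffff
step 4: eval (y < (2 + (element // 2))) 0xffffffff
step 5: x <- ((y + 5) - max(-3, 8))  0xffffffff
step 6: y <- (y + 3)                 0xffffffff
step 7: eval (y < (2 + (element // 2))) 0xffffffff
step 8: x <- ((y + 5) - max(-3, 8))  0xfffffff0
step 9: y <- (y + 3)                 0xfffffff0
step 10: eval (y < (2 + (element // 2))) 0xfffffff0
step 11: x <- ((y + 5) - max(-3, 8))  0xfffffc00
step 12: y <- (y + 3)                 0xfffffc00
step 13: eval (y < (2 + (element // 2))) 0xfffffc00
step 14: x <- ((y + 5) - max(-3, 8))  0xffff0000
step 15: y <- (y + 3)                 0xffff0000
step 16: eval (y < (2 + (element // 2))) 0xffff0000
step 17: x <- ((y + 5) - max(-3, 8))  0xffc00000
step 18: y <- (y + 3)                 0xffc00000
step 19: eval (y < (2 + (element // 2))) 0xffc00000
step 20: x <- ((y + 5) - max(-3, 8))  0xf0000000
step 21: y <- (y + 3)                 0xf0000000
step 22: eval (y < (2 + (element // 2))) 0xf0000000
step 23: y <- y                       0xffffffff

Answer: 24 steps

x: -3,-3,-3,-3,0,0,0,0,0,0,3,3,3,3,3,3,6,6,6,6,6,6,9,9,9,9,9,9,12,12,12,12
y: 3,3,3,3,6,6,6,6,6,6,9,9,9,9,9,9,12,12,12,12,12,12,15,15,15,15,15,15,18,18,18,18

steps = 24; useful = 528; efficiency = 528/768 = 11/16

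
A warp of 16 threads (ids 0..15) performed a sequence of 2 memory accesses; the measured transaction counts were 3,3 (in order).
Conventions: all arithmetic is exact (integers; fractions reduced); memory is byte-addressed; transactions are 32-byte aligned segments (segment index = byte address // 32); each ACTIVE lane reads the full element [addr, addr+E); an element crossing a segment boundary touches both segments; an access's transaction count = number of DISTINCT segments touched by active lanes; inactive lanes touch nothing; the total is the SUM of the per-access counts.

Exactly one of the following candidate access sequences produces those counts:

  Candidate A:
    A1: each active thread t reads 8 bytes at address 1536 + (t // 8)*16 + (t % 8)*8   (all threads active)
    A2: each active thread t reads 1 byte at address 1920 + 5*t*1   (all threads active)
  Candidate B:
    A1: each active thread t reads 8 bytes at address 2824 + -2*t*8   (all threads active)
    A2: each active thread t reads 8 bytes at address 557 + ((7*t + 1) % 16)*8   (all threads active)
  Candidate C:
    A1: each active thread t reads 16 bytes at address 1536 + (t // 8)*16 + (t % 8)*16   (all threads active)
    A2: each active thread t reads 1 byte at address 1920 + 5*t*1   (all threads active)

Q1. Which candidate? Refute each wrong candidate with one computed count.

B: A1 gives 9 transactions, not 3
C: A1 gives 5 transactions, not 3
A: all counts match (3,3)

Answer: A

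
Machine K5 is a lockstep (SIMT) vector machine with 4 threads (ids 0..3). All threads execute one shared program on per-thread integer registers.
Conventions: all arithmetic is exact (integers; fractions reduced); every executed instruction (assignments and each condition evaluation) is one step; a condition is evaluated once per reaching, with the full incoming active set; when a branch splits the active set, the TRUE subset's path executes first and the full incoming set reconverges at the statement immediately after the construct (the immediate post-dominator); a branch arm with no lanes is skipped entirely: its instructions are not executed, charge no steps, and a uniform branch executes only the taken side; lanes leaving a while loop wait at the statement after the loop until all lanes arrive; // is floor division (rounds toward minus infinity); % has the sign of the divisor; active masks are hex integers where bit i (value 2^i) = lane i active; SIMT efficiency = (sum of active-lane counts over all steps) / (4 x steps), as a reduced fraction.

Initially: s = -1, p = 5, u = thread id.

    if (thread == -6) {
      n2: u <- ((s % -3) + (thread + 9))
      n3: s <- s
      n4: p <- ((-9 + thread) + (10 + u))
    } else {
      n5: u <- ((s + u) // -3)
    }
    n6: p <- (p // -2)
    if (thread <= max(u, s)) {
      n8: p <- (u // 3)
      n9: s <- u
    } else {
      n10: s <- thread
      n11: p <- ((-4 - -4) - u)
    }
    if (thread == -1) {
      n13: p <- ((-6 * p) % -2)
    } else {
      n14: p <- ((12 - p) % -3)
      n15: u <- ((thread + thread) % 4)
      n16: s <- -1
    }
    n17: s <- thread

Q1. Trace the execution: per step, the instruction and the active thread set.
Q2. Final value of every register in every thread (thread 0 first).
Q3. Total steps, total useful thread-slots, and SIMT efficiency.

step 0: eval (thread == -6)          0xf
step 1: u <- ((s + u) // -3)         0xf
step 2: p <- (p // -2)               0xf
step 3: eval (thread <= max(u, s))   0xf
step 4: p <- (u // 3)                0x1
step 5: s <- u                       0x1
step 6: s <- thread                  0xe
step 7: p <- ((-4 - -4) - u)         0xe
step 8: eval (thread == -1)          0xf
step 9: p <- ((12 - p) % -3)         0xf
step 10: u <- ((thread + thread) % 4) 0xf
step 11: s <- -1                      0xf
step 12: s <- thread                  0xf

Answer: 13 steps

s: 0,1,2,3
p: 0,0,-1,-1
u: 0,2,0,2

steps = 13; useful = 44; efficiency = 44/52 = 11/13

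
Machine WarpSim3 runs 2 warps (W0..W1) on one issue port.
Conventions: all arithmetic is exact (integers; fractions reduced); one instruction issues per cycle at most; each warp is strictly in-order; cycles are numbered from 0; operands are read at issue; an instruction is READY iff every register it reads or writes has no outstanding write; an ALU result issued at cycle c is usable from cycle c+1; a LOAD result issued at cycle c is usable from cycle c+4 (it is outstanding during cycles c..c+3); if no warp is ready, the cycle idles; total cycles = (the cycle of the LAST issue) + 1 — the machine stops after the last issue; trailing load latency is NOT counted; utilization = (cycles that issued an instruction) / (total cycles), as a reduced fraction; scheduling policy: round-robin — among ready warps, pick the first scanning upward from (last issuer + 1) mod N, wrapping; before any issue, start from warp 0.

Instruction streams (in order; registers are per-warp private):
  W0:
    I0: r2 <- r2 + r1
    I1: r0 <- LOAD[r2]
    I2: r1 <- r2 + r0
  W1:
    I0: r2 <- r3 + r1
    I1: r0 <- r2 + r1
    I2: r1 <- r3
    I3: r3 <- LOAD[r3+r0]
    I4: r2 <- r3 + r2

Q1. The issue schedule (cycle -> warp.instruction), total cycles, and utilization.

cycle 0: W0.I0
cycle 1: W1.I0
cycle 2: W0.I1
cycle 3: W1.I1
cycle 4: W1.I2
cycle 5: W1.I3
cycle 6: W0.I2
cycle 7: idle
cycle 8: idle
cycle 9: W1.I4

Answer: 10 cycles, utilization 4/5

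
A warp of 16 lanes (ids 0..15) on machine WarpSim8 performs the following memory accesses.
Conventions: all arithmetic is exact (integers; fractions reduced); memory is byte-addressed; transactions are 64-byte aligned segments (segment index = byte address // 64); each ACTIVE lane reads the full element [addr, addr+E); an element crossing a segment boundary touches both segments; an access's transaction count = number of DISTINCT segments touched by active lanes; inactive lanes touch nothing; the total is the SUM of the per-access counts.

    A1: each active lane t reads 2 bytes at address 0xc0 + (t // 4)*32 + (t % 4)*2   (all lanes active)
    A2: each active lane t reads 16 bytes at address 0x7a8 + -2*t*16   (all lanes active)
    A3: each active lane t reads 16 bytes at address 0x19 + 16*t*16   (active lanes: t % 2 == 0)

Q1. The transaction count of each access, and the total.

A1: 2 transactions
A2: 8 transactions
A3: 8 transactions

Answer: 2,8,8; total 18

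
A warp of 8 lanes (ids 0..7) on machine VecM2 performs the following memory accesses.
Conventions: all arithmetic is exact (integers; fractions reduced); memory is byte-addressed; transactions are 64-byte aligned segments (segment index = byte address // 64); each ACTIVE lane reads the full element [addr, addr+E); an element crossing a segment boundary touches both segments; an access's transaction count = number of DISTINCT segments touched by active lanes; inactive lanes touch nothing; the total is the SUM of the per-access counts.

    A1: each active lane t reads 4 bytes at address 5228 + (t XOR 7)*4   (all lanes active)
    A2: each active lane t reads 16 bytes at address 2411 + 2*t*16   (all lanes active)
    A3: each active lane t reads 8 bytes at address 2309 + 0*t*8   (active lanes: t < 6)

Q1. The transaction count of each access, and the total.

A1: 2 transactions
A2: 5 transactions
A3: 1 transaction

Answer: 2,5,1; total 8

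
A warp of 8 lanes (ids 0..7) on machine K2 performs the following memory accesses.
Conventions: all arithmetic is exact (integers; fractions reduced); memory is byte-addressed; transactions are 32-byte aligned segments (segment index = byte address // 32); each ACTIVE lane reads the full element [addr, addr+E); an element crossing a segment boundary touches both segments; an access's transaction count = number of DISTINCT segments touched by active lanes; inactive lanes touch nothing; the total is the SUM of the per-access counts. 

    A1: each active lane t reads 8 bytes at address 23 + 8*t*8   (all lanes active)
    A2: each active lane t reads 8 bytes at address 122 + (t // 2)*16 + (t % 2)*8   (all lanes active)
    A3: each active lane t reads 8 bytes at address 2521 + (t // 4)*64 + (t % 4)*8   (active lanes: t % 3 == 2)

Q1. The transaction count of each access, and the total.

A1: 8 transactions
A2: 3 transactions
A3: 2 transactions

Answer: 8,3,2; total 13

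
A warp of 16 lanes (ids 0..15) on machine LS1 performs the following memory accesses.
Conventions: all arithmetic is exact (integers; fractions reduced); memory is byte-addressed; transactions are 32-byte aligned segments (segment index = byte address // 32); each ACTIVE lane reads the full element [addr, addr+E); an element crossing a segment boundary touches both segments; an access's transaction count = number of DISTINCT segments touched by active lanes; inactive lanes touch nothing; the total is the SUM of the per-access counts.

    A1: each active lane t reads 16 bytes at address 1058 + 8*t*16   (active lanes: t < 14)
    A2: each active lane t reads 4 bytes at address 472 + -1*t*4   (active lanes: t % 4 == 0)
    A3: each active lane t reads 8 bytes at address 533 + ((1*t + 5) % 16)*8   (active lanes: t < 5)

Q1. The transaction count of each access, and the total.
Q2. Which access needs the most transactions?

A1: 14 transactions
A2: 2 transactions
A3: 3 transactions

Answer: 14,2,3; total 19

Answer: A1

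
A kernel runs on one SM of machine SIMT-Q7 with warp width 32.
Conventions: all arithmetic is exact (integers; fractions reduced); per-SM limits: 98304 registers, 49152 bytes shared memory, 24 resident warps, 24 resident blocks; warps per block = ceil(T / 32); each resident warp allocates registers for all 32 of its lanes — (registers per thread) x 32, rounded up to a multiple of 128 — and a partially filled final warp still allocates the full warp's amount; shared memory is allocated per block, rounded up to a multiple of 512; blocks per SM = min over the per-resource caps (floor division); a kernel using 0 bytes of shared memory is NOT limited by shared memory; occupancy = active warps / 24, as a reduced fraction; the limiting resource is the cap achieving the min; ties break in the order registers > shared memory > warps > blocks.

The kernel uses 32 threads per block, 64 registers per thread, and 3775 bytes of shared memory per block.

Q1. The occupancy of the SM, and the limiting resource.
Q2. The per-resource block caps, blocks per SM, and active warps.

Answer: occupancy 1/2, limited by shared memory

registers: 48 blocks
shared memory: 12 blocks
warps: 24 blocks
blocks: 24 blocks

Answer: 12 blocks, 12 active warps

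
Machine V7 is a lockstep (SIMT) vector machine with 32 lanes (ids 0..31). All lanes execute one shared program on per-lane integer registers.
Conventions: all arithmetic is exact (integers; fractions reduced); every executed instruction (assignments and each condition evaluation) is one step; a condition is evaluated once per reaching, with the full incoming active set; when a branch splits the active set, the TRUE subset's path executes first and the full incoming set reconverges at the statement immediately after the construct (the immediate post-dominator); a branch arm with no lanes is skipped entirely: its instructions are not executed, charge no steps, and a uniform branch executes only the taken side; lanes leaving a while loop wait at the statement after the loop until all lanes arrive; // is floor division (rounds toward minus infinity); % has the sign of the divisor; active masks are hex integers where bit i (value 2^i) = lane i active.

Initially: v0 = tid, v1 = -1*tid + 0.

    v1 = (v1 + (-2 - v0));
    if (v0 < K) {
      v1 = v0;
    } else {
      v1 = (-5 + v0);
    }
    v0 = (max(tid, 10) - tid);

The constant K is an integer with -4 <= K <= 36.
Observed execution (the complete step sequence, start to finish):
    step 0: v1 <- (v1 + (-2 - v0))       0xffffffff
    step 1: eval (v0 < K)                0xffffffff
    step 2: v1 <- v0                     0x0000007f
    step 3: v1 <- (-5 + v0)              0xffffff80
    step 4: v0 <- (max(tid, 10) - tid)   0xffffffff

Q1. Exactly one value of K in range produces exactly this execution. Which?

Answer: K = 7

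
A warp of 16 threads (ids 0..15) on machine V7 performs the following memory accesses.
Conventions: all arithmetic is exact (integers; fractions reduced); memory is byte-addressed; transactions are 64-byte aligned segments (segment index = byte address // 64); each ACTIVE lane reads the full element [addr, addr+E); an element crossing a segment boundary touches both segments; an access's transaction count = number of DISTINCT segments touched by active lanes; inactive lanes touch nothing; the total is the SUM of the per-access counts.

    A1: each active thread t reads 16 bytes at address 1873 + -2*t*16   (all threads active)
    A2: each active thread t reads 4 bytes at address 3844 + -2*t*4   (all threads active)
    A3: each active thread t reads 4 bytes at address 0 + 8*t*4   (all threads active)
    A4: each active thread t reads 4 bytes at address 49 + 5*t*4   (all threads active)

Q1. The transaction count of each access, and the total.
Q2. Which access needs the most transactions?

A1: 9 transactions
A2: 3 transactions
A3: 8 transactions
A4: 6 transactions

Answer: 9,3,8,6; total 26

Answer: A1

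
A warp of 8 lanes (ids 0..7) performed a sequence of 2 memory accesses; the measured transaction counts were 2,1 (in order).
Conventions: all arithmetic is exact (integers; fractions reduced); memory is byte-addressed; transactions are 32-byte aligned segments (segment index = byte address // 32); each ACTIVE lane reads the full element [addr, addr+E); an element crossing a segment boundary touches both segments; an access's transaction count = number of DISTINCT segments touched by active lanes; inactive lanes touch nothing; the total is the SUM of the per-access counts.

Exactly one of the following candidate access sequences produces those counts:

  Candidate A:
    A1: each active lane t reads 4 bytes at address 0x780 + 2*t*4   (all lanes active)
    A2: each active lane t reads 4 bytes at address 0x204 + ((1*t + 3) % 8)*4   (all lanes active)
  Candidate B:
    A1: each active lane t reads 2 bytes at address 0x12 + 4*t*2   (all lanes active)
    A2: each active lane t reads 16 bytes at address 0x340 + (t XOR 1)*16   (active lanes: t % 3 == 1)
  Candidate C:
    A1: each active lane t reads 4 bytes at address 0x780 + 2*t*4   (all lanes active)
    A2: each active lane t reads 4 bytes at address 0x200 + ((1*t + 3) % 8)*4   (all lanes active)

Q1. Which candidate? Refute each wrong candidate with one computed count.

A: A2 gives 2 transactions, not 1
B: A1 gives 3 transactions, not 2
C: all counts match (2,1)

Answer: C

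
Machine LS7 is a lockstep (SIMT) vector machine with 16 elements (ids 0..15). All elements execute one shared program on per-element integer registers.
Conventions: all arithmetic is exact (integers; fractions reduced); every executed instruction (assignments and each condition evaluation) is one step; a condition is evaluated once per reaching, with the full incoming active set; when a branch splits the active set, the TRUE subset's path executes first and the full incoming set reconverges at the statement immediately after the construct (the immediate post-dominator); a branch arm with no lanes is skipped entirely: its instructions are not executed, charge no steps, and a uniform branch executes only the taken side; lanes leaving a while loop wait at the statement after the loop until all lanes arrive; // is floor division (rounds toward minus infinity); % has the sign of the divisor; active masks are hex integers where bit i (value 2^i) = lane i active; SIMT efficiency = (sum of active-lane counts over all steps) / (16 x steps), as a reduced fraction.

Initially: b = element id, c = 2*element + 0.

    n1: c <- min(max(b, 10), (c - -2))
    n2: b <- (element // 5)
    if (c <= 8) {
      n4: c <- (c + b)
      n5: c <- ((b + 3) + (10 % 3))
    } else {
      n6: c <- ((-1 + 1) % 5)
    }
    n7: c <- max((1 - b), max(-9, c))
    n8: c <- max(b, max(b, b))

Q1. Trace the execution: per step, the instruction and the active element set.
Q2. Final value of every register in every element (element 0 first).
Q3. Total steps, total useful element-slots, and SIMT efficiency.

step 0: c <- min(max(b, 10), (c - -2)) 0xffff
step 1: b <- (element // 5)          0xffff
step 2: eval (c <= 8)                0xffff
step 3: c <- (c + b)                 0x000f
step 4: c <- ((b + 3) + (10 % 3))    0x000f
step 5: c <- ((-1 + 1) % 5)          0xfff0
step 6: c <- max((1 - b), max(-9, c)) 0xffff
step 7: c <- max(b, max(b, b))       0xffff

Answer: 8 steps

b: 0,0,0,0,0,1,1,1,1,1,2,2,2,2,2,3
c: 0,0,0,0,0,1,1,1,1,1,2,2,2,2,2,3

steps = 8; useful = 100; efficiency = 100/128 = 25/32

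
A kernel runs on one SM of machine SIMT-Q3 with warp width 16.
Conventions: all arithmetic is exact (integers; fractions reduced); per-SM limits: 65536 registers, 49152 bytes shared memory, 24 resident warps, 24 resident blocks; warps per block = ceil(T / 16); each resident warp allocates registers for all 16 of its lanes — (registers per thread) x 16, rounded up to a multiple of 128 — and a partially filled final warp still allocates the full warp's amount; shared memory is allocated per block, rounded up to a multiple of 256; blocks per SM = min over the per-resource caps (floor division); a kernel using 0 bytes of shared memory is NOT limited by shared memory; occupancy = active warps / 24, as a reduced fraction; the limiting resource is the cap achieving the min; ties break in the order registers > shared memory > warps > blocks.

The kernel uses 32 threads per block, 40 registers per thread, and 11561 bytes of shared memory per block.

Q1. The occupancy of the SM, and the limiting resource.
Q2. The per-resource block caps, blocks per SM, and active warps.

Answer: occupancy 1/3, limited by shared memory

registers: 51 blocks
shared memory: 4 blocks
warps: 12 blocks
blocks: 24 blocks

Answer: 4 blocks, 8 active warps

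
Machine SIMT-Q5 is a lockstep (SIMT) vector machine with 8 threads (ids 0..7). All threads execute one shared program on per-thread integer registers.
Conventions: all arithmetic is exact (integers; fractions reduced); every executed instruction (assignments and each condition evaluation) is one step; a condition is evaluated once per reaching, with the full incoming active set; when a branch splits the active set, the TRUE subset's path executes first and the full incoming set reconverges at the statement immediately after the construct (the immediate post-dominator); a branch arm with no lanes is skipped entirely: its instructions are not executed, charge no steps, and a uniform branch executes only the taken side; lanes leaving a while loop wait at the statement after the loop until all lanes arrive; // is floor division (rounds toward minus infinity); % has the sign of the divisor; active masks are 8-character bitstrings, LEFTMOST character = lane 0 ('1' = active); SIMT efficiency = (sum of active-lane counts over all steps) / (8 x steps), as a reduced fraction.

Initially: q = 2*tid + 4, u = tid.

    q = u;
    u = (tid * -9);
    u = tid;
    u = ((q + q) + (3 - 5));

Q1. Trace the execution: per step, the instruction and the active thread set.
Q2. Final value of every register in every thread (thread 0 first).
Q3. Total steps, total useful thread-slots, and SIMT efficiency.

step 0: q <- u                       11111111
step 1: u <- (tid * -9)              11111111
step 2: u <- tid                     11111111
step 3: u <- ((q + q) + (3 - 5))     11111111

Answer: 4 steps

q: 0,1,2,3,4,5,6,7
u: -2,0,2,4,6,8,10,12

steps = 4; useful = 32; efficiency = 32/32 = 1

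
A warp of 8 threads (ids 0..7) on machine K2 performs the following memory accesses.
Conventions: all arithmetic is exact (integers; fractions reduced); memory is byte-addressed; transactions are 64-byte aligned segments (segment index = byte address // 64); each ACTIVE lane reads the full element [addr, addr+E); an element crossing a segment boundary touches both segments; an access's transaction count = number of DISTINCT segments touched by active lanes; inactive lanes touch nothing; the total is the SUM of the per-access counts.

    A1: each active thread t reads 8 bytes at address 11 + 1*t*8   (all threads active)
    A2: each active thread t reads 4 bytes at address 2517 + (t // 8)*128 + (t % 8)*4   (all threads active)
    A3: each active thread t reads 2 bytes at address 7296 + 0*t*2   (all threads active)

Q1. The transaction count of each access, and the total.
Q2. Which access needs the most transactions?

A1: 2 transactions
A2: 1 transaction
A3: 1 transaction

Answer: 2,1,1; total 4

Answer: A1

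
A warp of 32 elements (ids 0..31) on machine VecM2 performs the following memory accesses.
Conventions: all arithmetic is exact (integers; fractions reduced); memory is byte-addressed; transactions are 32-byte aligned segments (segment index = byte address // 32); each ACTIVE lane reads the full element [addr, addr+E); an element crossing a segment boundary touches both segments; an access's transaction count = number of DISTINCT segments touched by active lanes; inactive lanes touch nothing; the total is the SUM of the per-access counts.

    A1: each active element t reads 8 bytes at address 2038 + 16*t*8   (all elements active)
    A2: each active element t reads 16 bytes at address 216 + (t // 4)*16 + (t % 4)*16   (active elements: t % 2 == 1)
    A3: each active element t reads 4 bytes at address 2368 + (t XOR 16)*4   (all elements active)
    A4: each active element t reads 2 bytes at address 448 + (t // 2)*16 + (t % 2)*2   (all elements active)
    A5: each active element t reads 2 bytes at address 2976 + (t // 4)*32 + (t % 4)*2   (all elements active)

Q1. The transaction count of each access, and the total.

A1: 32 transactions
A2: 6 transactions
A3: 4 transactions
A4: 8 transactions
A5: 8 transactions

Answer: 32,6,4,8,8; total 58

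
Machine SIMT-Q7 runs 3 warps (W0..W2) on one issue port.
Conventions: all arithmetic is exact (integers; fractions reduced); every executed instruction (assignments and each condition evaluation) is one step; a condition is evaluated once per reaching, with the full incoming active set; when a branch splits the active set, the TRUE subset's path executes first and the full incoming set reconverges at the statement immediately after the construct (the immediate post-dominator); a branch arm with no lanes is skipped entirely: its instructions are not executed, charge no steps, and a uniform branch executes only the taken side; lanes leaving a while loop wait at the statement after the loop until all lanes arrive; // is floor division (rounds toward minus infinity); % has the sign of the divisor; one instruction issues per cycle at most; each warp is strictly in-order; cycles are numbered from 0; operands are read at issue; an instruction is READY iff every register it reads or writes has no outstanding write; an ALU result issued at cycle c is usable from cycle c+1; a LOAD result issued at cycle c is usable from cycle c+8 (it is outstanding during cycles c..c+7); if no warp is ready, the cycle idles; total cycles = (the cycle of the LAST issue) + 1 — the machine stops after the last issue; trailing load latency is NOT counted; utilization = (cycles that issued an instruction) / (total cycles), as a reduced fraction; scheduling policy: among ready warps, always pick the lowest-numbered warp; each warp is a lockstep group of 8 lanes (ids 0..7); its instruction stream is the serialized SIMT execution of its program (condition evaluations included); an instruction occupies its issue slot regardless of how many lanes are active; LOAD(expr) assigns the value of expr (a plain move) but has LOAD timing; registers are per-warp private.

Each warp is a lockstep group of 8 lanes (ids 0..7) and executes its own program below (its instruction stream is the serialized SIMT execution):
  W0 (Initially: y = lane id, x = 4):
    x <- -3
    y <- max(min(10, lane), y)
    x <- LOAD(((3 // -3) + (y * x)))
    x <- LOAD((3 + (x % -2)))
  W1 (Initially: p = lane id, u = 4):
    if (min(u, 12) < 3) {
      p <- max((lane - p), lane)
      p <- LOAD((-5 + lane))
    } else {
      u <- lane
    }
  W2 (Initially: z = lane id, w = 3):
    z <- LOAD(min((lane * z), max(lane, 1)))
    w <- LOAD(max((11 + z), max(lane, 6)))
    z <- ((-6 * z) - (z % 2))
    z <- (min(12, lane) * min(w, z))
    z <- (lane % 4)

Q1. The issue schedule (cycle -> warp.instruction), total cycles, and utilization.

cycle 0: W0.I0
cycle 1: W0.I1
cycle 2: W0.I2
cycle 3: W1.I0
cycle 4: W1.I1
cycle 5: W2.I0
cycle 6: idle
cycle 7: idle
cycle 8: idle
cycle 9: idle
cycle 10: W0.I3
cycle 11: idle
cycle 12: idle
cycle 13: W2.I1
cycle 14: W2.I2
cycle 15: idle
cycle 16: idle
cycle 17: idle
cycle 18: idle
cycle 19: idle
cycle 20: idle
cycle 21: W2.I3
cycle 22: W2.I4

Answer: 23 cycles, utilization 11/23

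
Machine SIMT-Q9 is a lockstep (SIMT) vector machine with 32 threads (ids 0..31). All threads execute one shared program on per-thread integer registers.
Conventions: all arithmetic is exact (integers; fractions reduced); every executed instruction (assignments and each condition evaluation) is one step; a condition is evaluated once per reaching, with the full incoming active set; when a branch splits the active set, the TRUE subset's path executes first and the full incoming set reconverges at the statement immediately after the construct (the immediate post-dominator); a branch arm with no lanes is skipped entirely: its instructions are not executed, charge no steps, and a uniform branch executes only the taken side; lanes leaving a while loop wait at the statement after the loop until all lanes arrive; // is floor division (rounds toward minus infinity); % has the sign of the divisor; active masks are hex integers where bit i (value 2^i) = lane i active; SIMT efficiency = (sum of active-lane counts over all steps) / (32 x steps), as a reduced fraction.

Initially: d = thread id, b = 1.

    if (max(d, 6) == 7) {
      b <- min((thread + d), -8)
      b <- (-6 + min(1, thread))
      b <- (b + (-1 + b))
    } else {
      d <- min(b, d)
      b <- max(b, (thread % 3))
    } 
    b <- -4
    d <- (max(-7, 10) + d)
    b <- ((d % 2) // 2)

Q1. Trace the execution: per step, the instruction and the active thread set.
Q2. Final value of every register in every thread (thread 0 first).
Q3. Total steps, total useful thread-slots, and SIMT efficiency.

step 0: eval (max(d, 6) == 7)        0xffffffff
step 1: b <- min((thread + d), -8)   0x00000080
step 2: b <- (-6 + min(1, thread))   0x00000080
step 3: b <- (b + (-1 + b))          0x00000080
step 4: d <- min(b, d)               0xffffff7f
step 5: b <- max(b, (thread % 3))    0xffffff7f
step 6: b <- -4                      0xffffffff
step 7: d <- (max(-7, 10) + d)       0xffffffff
step 8: b <- ((d % 2) // 2)          0xffffffff

Answer: 9 steps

d: 10,11,11,11,11,11,11,17,11,11,11,11,11,11,11,11,11,11,11,11,11,11,11,11,11,11,11,11,11,11,11,11
b: 0,0,0,0,0,0,0,0,0,0,0,0,0,0,0,0,0,0,0,0,0,0,0,0,0,0,0,0,0,0,0,0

steps = 9; useful = 193; efficiency = 193/288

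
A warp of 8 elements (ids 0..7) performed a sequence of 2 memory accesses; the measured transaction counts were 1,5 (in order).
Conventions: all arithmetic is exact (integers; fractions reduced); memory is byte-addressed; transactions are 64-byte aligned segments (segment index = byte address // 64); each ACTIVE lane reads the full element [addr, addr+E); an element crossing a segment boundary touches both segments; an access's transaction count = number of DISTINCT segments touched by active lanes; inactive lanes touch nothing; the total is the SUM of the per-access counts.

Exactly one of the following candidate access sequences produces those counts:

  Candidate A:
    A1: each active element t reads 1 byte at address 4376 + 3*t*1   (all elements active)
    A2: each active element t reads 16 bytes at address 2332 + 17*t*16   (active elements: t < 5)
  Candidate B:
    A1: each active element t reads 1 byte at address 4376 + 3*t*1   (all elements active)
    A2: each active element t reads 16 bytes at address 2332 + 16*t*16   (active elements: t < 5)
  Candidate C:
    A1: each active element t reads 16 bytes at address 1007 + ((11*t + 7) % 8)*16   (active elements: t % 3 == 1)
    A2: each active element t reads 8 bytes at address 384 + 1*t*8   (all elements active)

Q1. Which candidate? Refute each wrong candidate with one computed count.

A: A2 gives 6 transactions, not 5
C: A2 gives 1 transaction, not 5
B: all counts match (1,5)

Answer: B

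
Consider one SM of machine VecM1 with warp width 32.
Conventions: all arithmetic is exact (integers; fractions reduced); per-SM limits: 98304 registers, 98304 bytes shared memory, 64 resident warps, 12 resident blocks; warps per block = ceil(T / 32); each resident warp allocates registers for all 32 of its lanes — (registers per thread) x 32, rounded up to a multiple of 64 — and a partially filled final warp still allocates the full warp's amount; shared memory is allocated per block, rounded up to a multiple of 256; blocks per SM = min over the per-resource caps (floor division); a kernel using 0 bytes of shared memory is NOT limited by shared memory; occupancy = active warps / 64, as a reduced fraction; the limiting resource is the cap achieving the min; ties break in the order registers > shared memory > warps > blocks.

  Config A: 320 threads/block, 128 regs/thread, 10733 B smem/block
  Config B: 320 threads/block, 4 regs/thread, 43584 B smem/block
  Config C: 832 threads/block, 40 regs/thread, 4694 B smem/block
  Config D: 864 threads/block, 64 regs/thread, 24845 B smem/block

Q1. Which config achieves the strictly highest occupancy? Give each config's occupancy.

occupancies: A 5/16, B 5/16, C 13/16, D 27/64

Answer: C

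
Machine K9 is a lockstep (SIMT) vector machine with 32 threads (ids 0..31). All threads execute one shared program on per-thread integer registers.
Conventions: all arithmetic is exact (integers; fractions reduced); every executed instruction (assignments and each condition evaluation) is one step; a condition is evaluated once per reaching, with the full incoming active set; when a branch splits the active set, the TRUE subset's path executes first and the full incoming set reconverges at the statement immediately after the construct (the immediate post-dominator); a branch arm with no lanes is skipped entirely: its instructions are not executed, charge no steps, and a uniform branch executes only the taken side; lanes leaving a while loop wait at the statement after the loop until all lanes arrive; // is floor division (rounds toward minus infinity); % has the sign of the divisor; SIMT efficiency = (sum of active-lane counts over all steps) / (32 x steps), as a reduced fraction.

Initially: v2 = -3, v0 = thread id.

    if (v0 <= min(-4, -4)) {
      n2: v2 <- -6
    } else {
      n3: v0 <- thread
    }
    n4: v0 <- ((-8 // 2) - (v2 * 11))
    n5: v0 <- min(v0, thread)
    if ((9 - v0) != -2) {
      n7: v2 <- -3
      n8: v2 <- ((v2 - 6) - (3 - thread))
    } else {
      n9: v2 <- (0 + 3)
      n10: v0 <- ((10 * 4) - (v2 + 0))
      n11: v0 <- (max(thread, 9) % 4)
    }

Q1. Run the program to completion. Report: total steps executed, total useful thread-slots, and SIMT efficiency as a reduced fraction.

Answer: 10 steps, 225 useful, 45/64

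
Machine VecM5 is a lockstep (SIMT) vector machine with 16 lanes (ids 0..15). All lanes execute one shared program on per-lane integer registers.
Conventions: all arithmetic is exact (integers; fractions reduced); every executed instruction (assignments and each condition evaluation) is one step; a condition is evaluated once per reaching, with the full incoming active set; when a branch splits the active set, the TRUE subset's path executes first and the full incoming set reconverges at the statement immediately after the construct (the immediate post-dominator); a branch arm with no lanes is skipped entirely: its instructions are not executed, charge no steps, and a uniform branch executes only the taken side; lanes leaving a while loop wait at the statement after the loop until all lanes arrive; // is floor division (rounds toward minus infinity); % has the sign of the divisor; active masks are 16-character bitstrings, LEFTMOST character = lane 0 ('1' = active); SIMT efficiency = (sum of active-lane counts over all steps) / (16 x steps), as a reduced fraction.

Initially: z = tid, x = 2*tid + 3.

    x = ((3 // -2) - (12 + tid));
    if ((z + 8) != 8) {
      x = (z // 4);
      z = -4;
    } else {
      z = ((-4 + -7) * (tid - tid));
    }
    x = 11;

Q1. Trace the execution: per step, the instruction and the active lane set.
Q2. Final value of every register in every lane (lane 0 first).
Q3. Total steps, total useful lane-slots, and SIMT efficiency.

step 0: x <- ((3 // -2) - (12 + tid)) 1111111111111111
step 1: eval ((z + 8) != 8)          1111111111111111
step 2: x <- (z // 4)                0111111111111111
step 3: z <- -4                      0111111111111111
step 4: z <- ((-4 + -7) * (tid - tid)) 1000000000000000
step 5: x <- 11                      1111111111111111

Answer: 6 steps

z: 0,-4,-4,-4,-4,-4,-4,-4,-4,-4,-4,-4,-4,-4,-4,-4
x: 11,11,11,11,11,11,11,11,11,11,11,11,11,11,11,11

steps = 6; useful = 79; efficiency = 79/96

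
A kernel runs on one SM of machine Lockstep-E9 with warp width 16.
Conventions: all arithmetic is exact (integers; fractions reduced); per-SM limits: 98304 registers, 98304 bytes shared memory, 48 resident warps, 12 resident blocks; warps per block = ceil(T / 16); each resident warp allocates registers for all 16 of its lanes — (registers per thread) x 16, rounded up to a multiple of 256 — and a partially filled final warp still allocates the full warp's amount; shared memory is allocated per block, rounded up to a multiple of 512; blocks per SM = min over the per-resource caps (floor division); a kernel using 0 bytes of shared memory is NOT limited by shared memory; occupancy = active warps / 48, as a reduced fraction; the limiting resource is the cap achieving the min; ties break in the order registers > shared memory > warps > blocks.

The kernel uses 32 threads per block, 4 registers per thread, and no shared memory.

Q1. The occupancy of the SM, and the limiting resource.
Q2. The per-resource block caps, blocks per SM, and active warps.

Answer: occupancy 1/2, limited by blocks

registers: 192 blocks
shared memory: no limit (kernel uses none)
warps: 24 blocks
blocks: 12 blocks

Answer: 12 blocks, 24 active warps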